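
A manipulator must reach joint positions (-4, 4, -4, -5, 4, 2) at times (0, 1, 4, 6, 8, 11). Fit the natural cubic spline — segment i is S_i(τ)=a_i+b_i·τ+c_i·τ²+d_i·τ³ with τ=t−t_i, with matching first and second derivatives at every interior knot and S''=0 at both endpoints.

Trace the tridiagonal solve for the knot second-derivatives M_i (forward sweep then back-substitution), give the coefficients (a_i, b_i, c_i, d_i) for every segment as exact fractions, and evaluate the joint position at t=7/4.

  seg 0: a=-4 b=1345/141 c=0 d=-217/141
  seg 1: a=4 b=694/141 c=-217/47 d=883/1269
  seg 2: a=-4 b=-563/141 c=232/141 d=19/376
  seg 3: a=-5 b=901/282 c=1099/564 d=-731/1128
  seg 4: a=4 b=151/47 c=-547/282 d=547/2538
S(7/4) = 16207/3008

Δ: Δ0=8, Δ1=-8/3, Δ2=-1/2, Δ3=9/2, Δ4=-2/3
row 1: diag=8, rhs=-64; c'=3/8, d'=-8
row 2: denom=10−3·3/8=71/8; d'=(13−3·-8)/(71/8)=296/71
row 3: denom=8−2·16/71=536/71; d'=(30−2·296/71)/(536/71)=769/268
row 4: denom=10−2·71/268=1269/134; d'=(-31−2·769/268)/(1269/134)=-547/141
back: M4=-547/141
back: M3=769/268−71/268·-547/141=1099/282
back: M2=296/71−16/71·1099/282=464/141
back: M1=-8−3/8·464/141=-434/47
M: M0=0, M1=-434/47, M2=464/141, M3=1099/282, M4=-547/141, M5=0
seg 0: a=-4, c=M0/2=0, d=(M1−M0)/(6·1)=-217/141, b=Δ0−h0·(2M0+M1)/6=1345/141
seg 1: a=4, c=M1/2=-217/47, d=(M2−M1)/(6·3)=883/1269, b=Δ1−h1·(2M1+M2)/6=694/141
seg 2: a=-4, c=M2/2=232/141, d=(M3−M2)/(6·2)=19/376, b=Δ2−h2·(2M2+M3)/6=-563/141
seg 3: a=-5, c=M3/2=1099/564, d=(M4−M3)/(6·2)=-731/1128, b=Δ3−h3·(2M3+M4)/6=901/282
seg 4: a=4, c=M4/2=-547/282, d=(M5−M4)/(6·3)=547/2538, b=Δ4−h4·(2M4+M5)/6=151/47
t_q=7/4 → seg 1, τ=3/4; S=4+694/141·τ+-217/47·τ²+883/1269·τ³=16207/3008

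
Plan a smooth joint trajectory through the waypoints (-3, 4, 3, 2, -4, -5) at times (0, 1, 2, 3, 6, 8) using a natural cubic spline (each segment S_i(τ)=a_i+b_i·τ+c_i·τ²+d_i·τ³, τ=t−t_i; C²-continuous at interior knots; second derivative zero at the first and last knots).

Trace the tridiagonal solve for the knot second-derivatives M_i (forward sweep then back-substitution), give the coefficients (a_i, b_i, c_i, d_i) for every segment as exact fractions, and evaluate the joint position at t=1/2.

Δ: Δ0=7, Δ1=-1, Δ2=-1, Δ3=-2, Δ4=-1/2
row 1: diag=4, rhs=-48; c'=1/4, d'=-12
row 2: denom=4−1·1/4=15/4; d'=(0−1·-12)/(15/4)=16/5
row 3: denom=8−1·4/15=116/15; d'=(-6−1·16/5)/(116/15)=-69/58
row 4: denom=10−3·45/116=1025/116; d'=(9−3·-69/58)/(1025/116)=1458/1025
back: M4=1458/1025
back: M3=-69/58−45/116·1458/1025=-357/205
back: M2=16/5−4/15·-357/205=3756/1025
back: M1=-12−1/4·3756/1025=-13239/1025
M: M0=0, M1=-13239/1025, M2=3756/1025, M3=-357/205, M4=1458/1025, M5=0
seg 0: a=-3, c=M0/2=0, d=(M1−M0)/(6·1)=-4413/2050, b=Δ0−h0·(2M0+M1)/6=18763/2050
seg 1: a=4, c=M1/2=-13239/2050, d=(M2−M1)/(6·1)=1133/410, b=Δ1−h1·(2M1+M2)/6=2762/1025
seg 2: a=3, c=M2/2=1878/1025, d=(M3−M2)/(6·1)=-1847/2050, b=Δ2−h2·(2M2+M3)/6=-3959/2050
seg 3: a=2, c=M3/2=-357/410, d=(M4−M3)/(6·3)=1081/6150, b=Δ3−h3·(2M3+M4)/6=-994/1025
seg 4: a=-4, c=M4/2=729/1025, d=(M5−M4)/(6·2)=-243/2050, b=Δ4−h4·(2M4+M5)/6=-2969/2050
t_q=1/2 → seg 0, τ=1/2; S=-3+18763/2050·τ+0·τ²+-4413/2050·τ³=21439/16400

  seg 0: a=-3 b=18763/2050 c=0 d=-4413/2050
  seg 1: a=4 b=2762/1025 c=-13239/2050 d=1133/410
  seg 2: a=3 b=-3959/2050 c=1878/1025 d=-1847/2050
  seg 3: a=2 b=-994/1025 c=-357/410 d=1081/6150
  seg 4: a=-4 b=-2969/2050 c=729/1025 d=-243/2050
S(1/2) = 21439/16400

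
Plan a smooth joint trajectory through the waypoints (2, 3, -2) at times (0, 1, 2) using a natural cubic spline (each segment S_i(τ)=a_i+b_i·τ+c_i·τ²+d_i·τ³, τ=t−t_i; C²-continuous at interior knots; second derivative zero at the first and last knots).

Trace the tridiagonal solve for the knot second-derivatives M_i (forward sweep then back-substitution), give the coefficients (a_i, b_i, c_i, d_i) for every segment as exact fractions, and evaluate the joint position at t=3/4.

  seg 0: a=2 b=5/2 c=0 d=-3/2
  seg 1: a=3 b=-2 c=-9/2 d=3/2
S(3/4) = 415/128

Δ: Δ0=1, Δ1=-5
row 1: diag=4, rhs=-36; c'=1/4, d'=-9
back: M1=-9
M: M0=0, M1=-9, M2=0
seg 0: a=2, c=M0/2=0, d=(M1−M0)/(6·1)=-3/2, b=Δ0−h0·(2M0+M1)/6=5/2
seg 1: a=3, c=M1/2=-9/2, d=(M2−M1)/(6·1)=3/2, b=Δ1−h1·(2M1+M2)/6=-2
t_q=3/4 → seg 0, τ=3/4; S=2+5/2·τ+0·τ²+-3/2·τ³=415/128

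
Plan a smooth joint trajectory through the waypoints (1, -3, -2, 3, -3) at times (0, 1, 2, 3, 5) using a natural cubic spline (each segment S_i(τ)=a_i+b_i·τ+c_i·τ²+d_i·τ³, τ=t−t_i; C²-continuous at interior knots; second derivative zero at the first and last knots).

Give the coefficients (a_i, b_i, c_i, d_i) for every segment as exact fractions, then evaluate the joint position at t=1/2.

  seg 0: a=1 b=-427/86 c=0 d=83/86
  seg 1: a=-3 b=-89/43 c=249/86 d=15/86
  seg 2: a=-2 b=365/86 c=147/43 d=-229/86
  seg 3: a=3 b=133/43 c=-393/86 d=131/172
S(1/2) = -937/688

Δ: Δ0=-4, Δ1=1, Δ2=5, Δ3=-3
row 1: diag=4, rhs=30; c'=1/4, d'=15/2
row 2: denom=4−1·1/4=15/4; d'=(24−1·15/2)/(15/4)=22/5
row 3: denom=6−1·4/15=86/15; d'=(-48−1·22/5)/(86/15)=-393/43
back: M3=-393/43
back: M2=22/5−4/15·-393/43=294/43
back: M1=15/2−1/4·294/43=249/43
M: M0=0, M1=249/43, M2=294/43, M3=-393/43, M4=0
seg 0: a=1, c=M0/2=0, d=(M1−M0)/(6·1)=83/86, b=Δ0−h0·(2M0+M1)/6=-427/86
seg 1: a=-3, c=M1/2=249/86, d=(M2−M1)/(6·1)=15/86, b=Δ1−h1·(2M1+M2)/6=-89/43
seg 2: a=-2, c=M2/2=147/43, d=(M3−M2)/(6·1)=-229/86, b=Δ2−h2·(2M2+M3)/6=365/86
seg 3: a=3, c=M3/2=-393/86, d=(M4−M3)/(6·2)=131/172, b=Δ3−h3·(2M3+M4)/6=133/43
t_q=1/2 → seg 0, τ=1/2; S=1+-427/86·τ+0·τ²+83/86·τ³=-937/688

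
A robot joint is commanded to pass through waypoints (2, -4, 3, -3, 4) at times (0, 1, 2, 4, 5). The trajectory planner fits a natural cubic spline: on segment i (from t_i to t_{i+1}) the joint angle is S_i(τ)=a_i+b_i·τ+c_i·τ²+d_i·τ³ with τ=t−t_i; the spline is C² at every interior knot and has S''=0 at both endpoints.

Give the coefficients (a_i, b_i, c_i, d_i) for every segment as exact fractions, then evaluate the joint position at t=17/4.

  seg 0: a=2 b=-614/61 c=0 d=248/61
  seg 1: a=-4 b=130/61 c=744/61 d=-447/61
  seg 2: a=3 b=277/61 c=-597/61 d=367/122
  seg 3: a=-3 b=91/61 c=504/61 d=-168/61
S(17/4) = -1051/488

Δ: Δ0=-6, Δ1=7, Δ2=-3, Δ3=7
row 1: diag=4, rhs=78; c'=1/4, d'=39/2
row 2: denom=6−1·1/4=23/4; d'=(-60−1·39/2)/(23/4)=-318/23
row 3: denom=6−2·8/23=122/23; d'=(60−2·-318/23)/(122/23)=1008/61
back: M3=1008/61
back: M2=-318/23−8/23·1008/61=-1194/61
back: M1=39/2−1/4·-1194/61=1488/61
M: M0=0, M1=1488/61, M2=-1194/61, M3=1008/61, M4=0
seg 0: a=2, c=M0/2=0, d=(M1−M0)/(6·1)=248/61, b=Δ0−h0·(2M0+M1)/6=-614/61
seg 1: a=-4, c=M1/2=744/61, d=(M2−M1)/(6·1)=-447/61, b=Δ1−h1·(2M1+M2)/6=130/61
seg 2: a=3, c=M2/2=-597/61, d=(M3−M2)/(6·2)=367/122, b=Δ2−h2·(2M2+M3)/6=277/61
seg 3: a=-3, c=M3/2=504/61, d=(M4−M3)/(6·1)=-168/61, b=Δ3−h3·(2M3+M4)/6=91/61
t_q=17/4 → seg 3, τ=1/4; S=-3+91/61·τ+504/61·τ²+-168/61·τ³=-1051/488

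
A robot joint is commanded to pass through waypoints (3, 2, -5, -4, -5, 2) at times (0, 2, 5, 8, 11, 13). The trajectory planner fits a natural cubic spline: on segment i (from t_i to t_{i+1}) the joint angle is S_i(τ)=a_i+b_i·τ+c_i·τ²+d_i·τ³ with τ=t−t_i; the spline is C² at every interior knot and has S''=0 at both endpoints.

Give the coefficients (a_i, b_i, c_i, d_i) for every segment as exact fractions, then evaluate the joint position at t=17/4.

  seg 0: a=3 b=631/7614 c=0 d=-2219/15228
  seg 1: a=2 b=-12683/7614 c=-2219/2538 d=7444/34263
  seg 2: a=-5 b=-7961/7614 c=8231/7614 d=-151/729
  seg 3: a=-4 b=-1157/7614 c=-5963/7614 d=8254/34263
  seg 4: a=-5 b=12589/7614 c=3515/2538 d=-3515/15228
S(17/4) = -50075/13536

Δ: Δ0=-1/2, Δ1=-7/3, Δ2=1/3, Δ3=-1/3, Δ4=7/2
row 1: diag=10, rhs=-11; c'=3/10, d'=-11/10
row 2: denom=12−3·3/10=111/10; d'=(16−3·-11/10)/(111/10)=193/111
row 3: denom=12−3·10/37=414/37; d'=(-4−3·193/111)/(414/37)=-341/414
row 4: denom=10−3·37/138=423/46; d'=(23−3·-341/414)/(423/46)=3515/1269
back: M4=3515/1269
back: M3=-341/414−37/138·3515/1269=-5963/3807
back: M2=193/111−10/37·-5963/3807=8231/3807
back: M1=-11/10−3/10·8231/3807=-2219/1269
M: M0=0, M1=-2219/1269, M2=8231/3807, M3=-5963/3807, M4=3515/1269, M5=0
seg 0: a=3, c=M0/2=0, d=(M1−M0)/(6·2)=-2219/15228, b=Δ0−h0·(2M0+M1)/6=631/7614
seg 1: a=2, c=M1/2=-2219/2538, d=(M2−M1)/(6·3)=7444/34263, b=Δ1−h1·(2M1+M2)/6=-12683/7614
seg 2: a=-5, c=M2/2=8231/7614, d=(M3−M2)/(6·3)=-151/729, b=Δ2−h2·(2M2+M3)/6=-7961/7614
seg 3: a=-4, c=M3/2=-5963/7614, d=(M4−M3)/(6·3)=8254/34263, b=Δ3−h3·(2M3+M4)/6=-1157/7614
seg 4: a=-5, c=M4/2=3515/2538, d=(M5−M4)/(6·2)=-3515/15228, b=Δ4−h4·(2M4+M5)/6=12589/7614
t_q=17/4 → seg 1, τ=9/4; S=2+-12683/7614·τ+-2219/2538·τ²+7444/34263·τ³=-50075/13536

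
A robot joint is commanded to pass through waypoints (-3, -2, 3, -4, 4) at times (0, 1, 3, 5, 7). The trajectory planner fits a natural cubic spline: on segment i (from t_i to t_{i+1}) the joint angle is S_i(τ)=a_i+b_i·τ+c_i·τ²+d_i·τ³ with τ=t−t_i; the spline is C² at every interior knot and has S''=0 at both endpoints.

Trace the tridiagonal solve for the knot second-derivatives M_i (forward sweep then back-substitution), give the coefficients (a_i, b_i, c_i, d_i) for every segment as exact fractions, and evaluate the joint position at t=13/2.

Δ: Δ0=1, Δ1=5/2, Δ2=-7/2, Δ3=4
row 1: diag=6, rhs=9; c'=1/3, d'=3/2
row 2: denom=8−2·1/3=22/3; d'=(-36−2·3/2)/(22/3)=-117/22
row 3: denom=8−2·3/11=82/11; d'=(45−2·-117/22)/(82/11)=306/41
back: M3=306/41
back: M2=-117/22−3/11·306/41=-603/82
back: M1=3/2−1/3·-603/82=162/41
M: M0=0, M1=162/41, M2=-603/82, M3=306/41, M4=0
seg 0: a=-3, c=M0/2=0, d=(M1−M0)/(6·1)=27/41, b=Δ0−h0·(2M0+M1)/6=14/41
seg 1: a=-2, c=M1/2=81/41, d=(M2−M1)/(6·2)=-309/328, b=Δ1−h1·(2M1+M2)/6=95/41
seg 2: a=3, c=M2/2=-603/164, d=(M3−M2)/(6·2)=405/328, b=Δ2−h2·(2M2+M3)/6=-89/82
seg 3: a=-4, c=M3/2=153/41, d=(M4−M3)/(6·2)=-51/82, b=Δ3−h3·(2M3+M4)/6=-40/41
t_q=13/2 → seg 3, τ=3/2; S=-4+-40/41·τ+153/41·τ²+-51/82·τ³=547/656

  seg 0: a=-3 b=14/41 c=0 d=27/41
  seg 1: a=-2 b=95/41 c=81/41 d=-309/328
  seg 2: a=3 b=-89/82 c=-603/164 d=405/328
  seg 3: a=-4 b=-40/41 c=153/41 d=-51/82
S(13/2) = 547/656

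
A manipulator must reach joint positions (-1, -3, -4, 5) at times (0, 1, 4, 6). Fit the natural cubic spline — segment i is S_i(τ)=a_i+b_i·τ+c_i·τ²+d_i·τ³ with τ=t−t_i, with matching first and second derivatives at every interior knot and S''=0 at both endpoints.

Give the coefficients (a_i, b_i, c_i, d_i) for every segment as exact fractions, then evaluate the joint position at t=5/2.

Δ: Δ0=-2, Δ1=-1/3, Δ2=9/2
row 1: diag=8, rhs=10; c'=3/8, d'=5/4
row 2: denom=10−3·3/8=71/8; d'=(29−3·5/4)/(71/8)=202/71
back: M2=202/71
back: M1=5/4−3/8·202/71=13/71
M: M0=0, M1=13/71, M2=202/71, M3=0
seg 0: a=-1, c=M0/2=0, d=(M1−M0)/(6·1)=13/426, b=Δ0−h0·(2M0+M1)/6=-865/426
seg 1: a=-3, c=M1/2=13/142, d=(M2−M1)/(6·3)=21/142, b=Δ1−h1·(2M1+M2)/6=-413/213
seg 2: a=-4, c=M2/2=101/71, d=(M3−M2)/(6·2)=-101/426, b=Δ2−h2·(2M2+M3)/6=1109/426
t_q=5/2 → seg 1, τ=3/2; S=-3+-413/213·τ+13/142·τ²+21/142·τ³=-5911/1136

  seg 0: a=-1 b=-865/426 c=0 d=13/426
  seg 1: a=-3 b=-413/213 c=13/142 d=21/142
  seg 2: a=-4 b=1109/426 c=101/71 d=-101/426
S(5/2) = -5911/1136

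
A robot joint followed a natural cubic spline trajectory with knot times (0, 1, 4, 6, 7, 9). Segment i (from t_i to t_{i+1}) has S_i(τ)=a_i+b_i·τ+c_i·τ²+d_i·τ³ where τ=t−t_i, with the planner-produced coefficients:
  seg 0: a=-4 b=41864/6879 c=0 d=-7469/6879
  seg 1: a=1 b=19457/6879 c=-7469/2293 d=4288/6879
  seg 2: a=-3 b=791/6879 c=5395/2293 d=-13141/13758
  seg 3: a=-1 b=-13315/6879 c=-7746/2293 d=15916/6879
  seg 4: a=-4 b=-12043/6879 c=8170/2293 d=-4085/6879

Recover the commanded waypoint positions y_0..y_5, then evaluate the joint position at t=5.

y_0=-4 y_1=1 y_2=-3 y_3=-1 y_4=-4 y_5=2
S(5) = -6821/4586

y_0 = S_0(0) = a_0 = -4
y_1 = S_1(0) = a_1 = 1
y_2 = S_2(0) = a_2 = -3
y_3 = S_3(0) = a_3 = -1
y_4 = S_4(0) = a_4 = -4
y_5 = S_4(2) = 2
t_q=5 is in segment 2 (τ=1); S_2(τ)=-6821/4586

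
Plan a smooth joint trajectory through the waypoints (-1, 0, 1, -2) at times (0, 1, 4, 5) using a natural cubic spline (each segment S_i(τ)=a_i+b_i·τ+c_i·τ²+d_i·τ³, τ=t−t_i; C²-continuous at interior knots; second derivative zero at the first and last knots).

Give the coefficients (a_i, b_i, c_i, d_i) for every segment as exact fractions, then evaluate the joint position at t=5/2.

  seg 0: a=-1 b=151/165 c=0 d=14/165
  seg 1: a=0 b=193/165 c=14/55 d=-8/45
  seg 2: a=1 b=-347/165 c=-74/55 d=74/165
S(5/2) = 19/11

Δ: Δ0=1, Δ1=1/3, Δ2=-3
row 1: diag=8, rhs=-4; c'=3/8, d'=-1/2
row 2: denom=8−3·3/8=55/8; d'=(-20−3·-1/2)/(55/8)=-148/55
back: M2=-148/55
back: M1=-1/2−3/8·-148/55=28/55
M: M0=0, M1=28/55, M2=-148/55, M3=0
seg 0: a=-1, c=M0/2=0, d=(M1−M0)/(6·1)=14/165, b=Δ0−h0·(2M0+M1)/6=151/165
seg 1: a=0, c=M1/2=14/55, d=(M2−M1)/(6·3)=-8/45, b=Δ1−h1·(2M1+M2)/6=193/165
seg 2: a=1, c=M2/2=-74/55, d=(M3−M2)/(6·1)=74/165, b=Δ2−h2·(2M2+M3)/6=-347/165
t_q=5/2 → seg 1, τ=3/2; S=0+193/165·τ+14/55·τ²+-8/45·τ³=19/11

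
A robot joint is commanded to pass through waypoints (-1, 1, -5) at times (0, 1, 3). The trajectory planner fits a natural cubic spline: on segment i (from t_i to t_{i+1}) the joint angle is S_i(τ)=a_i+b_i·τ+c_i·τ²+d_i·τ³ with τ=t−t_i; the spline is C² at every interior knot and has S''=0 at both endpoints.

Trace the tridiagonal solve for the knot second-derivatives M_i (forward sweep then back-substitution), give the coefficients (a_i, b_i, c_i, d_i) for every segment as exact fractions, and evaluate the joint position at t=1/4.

Δ: Δ0=2, Δ1=-3
row 1: diag=6, rhs=-30; c'=1/3, d'=-5
back: M1=-5
M: M0=0, M1=-5, M2=0
seg 0: a=-1, c=M0/2=0, d=(M1−M0)/(6·1)=-5/6, b=Δ0−h0·(2M0+M1)/6=17/6
seg 1: a=1, c=M1/2=-5/2, d=(M2−M1)/(6·2)=5/12, b=Δ1−h1·(2M1+M2)/6=1/3
t_q=1/4 → seg 0, τ=1/4; S=-1+17/6·τ+0·τ²+-5/6·τ³=-39/128

  seg 0: a=-1 b=17/6 c=0 d=-5/6
  seg 1: a=1 b=1/3 c=-5/2 d=5/12
S(1/4) = -39/128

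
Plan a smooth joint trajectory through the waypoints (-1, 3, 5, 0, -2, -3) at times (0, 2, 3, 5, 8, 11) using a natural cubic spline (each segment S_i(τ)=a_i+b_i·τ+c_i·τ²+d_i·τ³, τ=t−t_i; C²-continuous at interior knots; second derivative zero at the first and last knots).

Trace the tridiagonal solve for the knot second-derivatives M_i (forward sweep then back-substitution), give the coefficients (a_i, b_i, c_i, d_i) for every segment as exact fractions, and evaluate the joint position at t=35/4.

  seg 0: a=-1 b=2037/1199 c=0 d=361/4796
  seg 1: a=3 b=3120/1199 c=1083/2398 d=-2527/2398
  seg 2: a=5 b=75/218 c=-3249/1199 d=772/1199
  seg 3: a=0 b=-6639/2398 c=1383/1199 d=-9773/64746
  seg 4: a=-2 b=92/1199 c=-1475/7194 d=1475/64746
S(35/4) = -314337/153472

Δ: Δ0=2, Δ1=2, Δ2=-5/2, Δ3=-2/3, Δ4=-1/3
row 1: diag=6, rhs=0; c'=1/6, d'=0
row 2: denom=6−1·1/6=35/6; d'=(-27−1·0)/(35/6)=-162/35
row 3: denom=10−2·12/35=326/35; d'=(11−2·-162/35)/(326/35)=709/326
row 4: denom=12−3·105/326=3597/326; d'=(2−3·709/326)/(3597/326)=-1475/3597
back: M4=-1475/3597
back: M3=709/326−105/326·-1475/3597=2766/1199
back: M2=-162/35−12/35·2766/1199=-6498/1199
back: M1=0−1/6·-6498/1199=1083/1199
M: M0=0, M1=1083/1199, M2=-6498/1199, M3=2766/1199, M4=-1475/3597, M5=0
seg 0: a=-1, c=M0/2=0, d=(M1−M0)/(6·2)=361/4796, b=Δ0−h0·(2M0+M1)/6=2037/1199
seg 1: a=3, c=M1/2=1083/2398, d=(M2−M1)/(6·1)=-2527/2398, b=Δ1−h1·(2M1+M2)/6=3120/1199
seg 2: a=5, c=M2/2=-3249/1199, d=(M3−M2)/(6·2)=772/1199, b=Δ2−h2·(2M2+M3)/6=75/218
seg 3: a=0, c=M3/2=1383/1199, d=(M4−M3)/(6·3)=-9773/64746, b=Δ3−h3·(2M3+M4)/6=-6639/2398
seg 4: a=-2, c=M4/2=-1475/7194, d=(M5−M4)/(6·3)=1475/64746, b=Δ4−h4·(2M4+M5)/6=92/1199
t_q=35/4 → seg 4, τ=3/4; S=-2+92/1199·τ+-1475/7194·τ²+1475/64746·τ³=-314337/153472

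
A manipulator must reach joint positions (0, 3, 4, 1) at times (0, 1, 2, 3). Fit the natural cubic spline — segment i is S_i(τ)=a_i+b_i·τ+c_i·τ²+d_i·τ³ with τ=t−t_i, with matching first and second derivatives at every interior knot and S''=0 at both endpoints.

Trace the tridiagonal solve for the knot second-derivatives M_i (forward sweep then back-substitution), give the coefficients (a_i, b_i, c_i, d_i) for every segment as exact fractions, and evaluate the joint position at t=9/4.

Δ: Δ0=3, Δ1=1, Δ2=-3
row 1: diag=4, rhs=-12; c'=1/4, d'=-3
row 2: denom=4−1·1/4=15/4; d'=(-24−1·-3)/(15/4)=-28/5
back: M2=-28/5
back: M1=-3−1/4·-28/5=-8/5
M: M0=0, M1=-8/5, M2=-28/5, M3=0
seg 0: a=0, c=M0/2=0, d=(M1−M0)/(6·1)=-4/15, b=Δ0−h0·(2M0+M1)/6=49/15
seg 1: a=3, c=M1/2=-4/5, d=(M2−M1)/(6·1)=-2/3, b=Δ1−h1·(2M1+M2)/6=37/15
seg 2: a=4, c=M2/2=-14/5, d=(M3−M2)/(6·1)=14/15, b=Δ2−h2·(2M2+M3)/6=-17/15
t_q=9/4 → seg 2, τ=1/4; S=4+-17/15·τ+-14/5·τ²+14/15·τ³=569/160

  seg 0: a=0 b=49/15 c=0 d=-4/15
  seg 1: a=3 b=37/15 c=-4/5 d=-2/3
  seg 2: a=4 b=-17/15 c=-14/5 d=14/15
S(9/4) = 569/160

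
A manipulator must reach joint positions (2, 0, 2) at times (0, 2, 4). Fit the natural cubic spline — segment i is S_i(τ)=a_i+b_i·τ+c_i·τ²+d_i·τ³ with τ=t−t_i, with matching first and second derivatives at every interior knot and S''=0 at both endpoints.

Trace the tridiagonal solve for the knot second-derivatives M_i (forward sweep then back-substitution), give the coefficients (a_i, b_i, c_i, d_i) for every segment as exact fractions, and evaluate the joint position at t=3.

  seg 0: a=2 b=-3/2 c=0 d=1/8
  seg 1: a=0 b=0 c=3/4 d=-1/8
S(3) = 5/8

Δ: Δ0=-1, Δ1=1
row 1: diag=8, rhs=12; c'=1/4, d'=3/2
back: M1=3/2
M: M0=0, M1=3/2, M2=0
seg 0: a=2, c=M0/2=0, d=(M1−M0)/(6·2)=1/8, b=Δ0−h0·(2M0+M1)/6=-3/2
seg 1: a=0, c=M1/2=3/4, d=(M2−M1)/(6·2)=-1/8, b=Δ1−h1·(2M1+M2)/6=0
t_q=3 → seg 1, τ=1; S=0+0·τ+3/4·τ²+-1/8·τ³=5/8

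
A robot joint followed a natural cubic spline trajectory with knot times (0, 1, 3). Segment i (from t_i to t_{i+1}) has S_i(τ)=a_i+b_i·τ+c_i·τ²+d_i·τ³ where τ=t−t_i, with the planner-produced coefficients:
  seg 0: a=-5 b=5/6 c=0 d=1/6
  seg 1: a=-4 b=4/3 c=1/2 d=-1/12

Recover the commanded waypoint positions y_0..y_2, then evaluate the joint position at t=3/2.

y_0=-5 y_1=-4 y_2=0
S(3/2) = -103/32

y_0 = S_0(0) = a_0 = -5
y_1 = S_1(0) = a_1 = -4
y_2 = S_1(2) = 0
t_q=3/2 is in segment 1 (τ=1/2); S_1(τ)=-103/32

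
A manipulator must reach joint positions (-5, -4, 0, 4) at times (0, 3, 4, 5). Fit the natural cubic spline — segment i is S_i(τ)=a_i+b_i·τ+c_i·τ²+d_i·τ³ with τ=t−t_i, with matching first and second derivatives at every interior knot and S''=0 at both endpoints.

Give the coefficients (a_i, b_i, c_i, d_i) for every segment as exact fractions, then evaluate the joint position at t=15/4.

  seg 0: a=-5 b=-101/93 c=0 d=44/279
  seg 1: a=-4 b=295/93 c=44/31 d=-55/93
  seg 2: a=0 b=394/93 c=-11/31 d=11/93
S(15/4) = -2127/1984

Δ: Δ0=1/3, Δ1=4, Δ2=4
row 1: diag=8, rhs=22; c'=1/8, d'=11/4
row 2: denom=4−1·1/8=31/8; d'=(0−1·11/4)/(31/8)=-22/31
back: M2=-22/31
back: M1=11/4−1/8·-22/31=88/31
M: M0=0, M1=88/31, M2=-22/31, M3=0
seg 0: a=-5, c=M0/2=0, d=(M1−M0)/(6·3)=44/279, b=Δ0−h0·(2M0+M1)/6=-101/93
seg 1: a=-4, c=M1/2=44/31, d=(M2−M1)/(6·1)=-55/93, b=Δ1−h1·(2M1+M2)/6=295/93
seg 2: a=0, c=M2/2=-11/31, d=(M3−M2)/(6·1)=11/93, b=Δ2−h2·(2M2+M3)/6=394/93
t_q=15/4 → seg 1, τ=3/4; S=-4+295/93·τ+44/31·τ²+-55/93·τ³=-2127/1984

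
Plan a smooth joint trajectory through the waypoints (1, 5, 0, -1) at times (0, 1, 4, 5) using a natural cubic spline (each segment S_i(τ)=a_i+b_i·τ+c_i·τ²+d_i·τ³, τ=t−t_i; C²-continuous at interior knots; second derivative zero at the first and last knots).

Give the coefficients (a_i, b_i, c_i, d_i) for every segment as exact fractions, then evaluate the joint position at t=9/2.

Δ: Δ0=4, Δ1=-5/3, Δ2=-1
row 1: diag=8, rhs=-34; c'=3/8, d'=-17/4
row 2: denom=8−3·3/8=55/8; d'=(4−3·-17/4)/(55/8)=134/55
back: M2=134/55
back: M1=-17/4−3/8·134/55=-284/55
M: M0=0, M1=-284/55, M2=134/55, M3=0
seg 0: a=1, c=M0/2=0, d=(M1−M0)/(6·1)=-142/165, b=Δ0−h0·(2M0+M1)/6=802/165
seg 1: a=5, c=M1/2=-142/55, d=(M2−M1)/(6·3)=19/45, b=Δ1−h1·(2M1+M2)/6=376/165
seg 2: a=0, c=M2/2=67/55, d=(M3−M2)/(6·1)=-67/165, b=Δ2−h2·(2M2+M3)/6=-299/165
t_q=9/2 → seg 2, τ=1/2; S=0+-299/165·τ+67/55·τ²+-67/165·τ³=-287/440

  seg 0: a=1 b=802/165 c=0 d=-142/165
  seg 1: a=5 b=376/165 c=-142/55 d=19/45
  seg 2: a=0 b=-299/165 c=67/55 d=-67/165
S(9/2) = -287/440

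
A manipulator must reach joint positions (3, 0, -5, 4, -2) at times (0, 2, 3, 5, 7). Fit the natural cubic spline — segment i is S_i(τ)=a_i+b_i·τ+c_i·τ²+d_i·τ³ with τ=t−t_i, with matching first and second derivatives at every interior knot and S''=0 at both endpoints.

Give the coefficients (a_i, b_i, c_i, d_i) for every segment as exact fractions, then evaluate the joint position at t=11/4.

Δ: Δ0=-3/2, Δ1=-5, Δ2=9/2, Δ3=-3
row 1: diag=6, rhs=-21; c'=1/6, d'=-7/2
row 2: denom=6−1·1/6=35/6; d'=(57−1·-7/2)/(35/6)=363/35
row 3: denom=8−2·12/35=256/35; d'=(-45−2·363/35)/(256/35)=-2301/256
back: M3=-2301/256
back: M2=363/35−12/35·-2301/256=861/64
back: M1=-7/2−1/6·861/64=-735/128
M: M0=0, M1=-735/128, M2=861/64, M3=-2301/256, M4=0
seg 0: a=3, c=M0/2=0, d=(M1−M0)/(6·2)=-245/512, b=Δ0−h0·(2M0+M1)/6=53/128
seg 1: a=0, c=M1/2=-735/256, d=(M2−M1)/(6·1)=819/256, b=Δ1−h1·(2M1+M2)/6=-341/64
seg 2: a=-5, c=M2/2=861/128, d=(M3−M2)/(6·2)=-1915/1024, b=Δ2−h2·(2M2+M3)/6=-377/256
seg 3: a=4, c=M3/2=-2301/512, d=(M4−M3)/(6·2)=767/1024, b=Δ3−h3·(2M3+M4)/6=383/128
t_q=11/4 → seg 1, τ=3/4; S=0+-341/64·τ+-735/256·τ²+819/256·τ³=-69819/16384

  seg 0: a=3 b=53/128 c=0 d=-245/512
  seg 1: a=0 b=-341/64 c=-735/256 d=819/256
  seg 2: a=-5 b=-377/256 c=861/128 d=-1915/1024
  seg 3: a=4 b=383/128 c=-2301/512 d=767/1024
S(11/4) = -69819/16384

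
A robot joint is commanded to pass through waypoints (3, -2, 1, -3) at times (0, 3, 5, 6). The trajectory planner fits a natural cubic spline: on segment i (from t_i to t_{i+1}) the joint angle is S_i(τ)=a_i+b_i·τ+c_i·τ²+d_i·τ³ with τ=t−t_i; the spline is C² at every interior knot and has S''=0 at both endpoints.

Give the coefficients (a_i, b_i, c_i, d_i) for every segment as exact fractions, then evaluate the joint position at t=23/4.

Δ: Δ0=-5/3, Δ1=3/2, Δ2=-4
row 1: diag=10, rhs=19; c'=1/5, d'=19/10
row 2: denom=6−2·1/5=28/5; d'=(-33−2·19/10)/(28/5)=-46/7
back: M2=-46/7
back: M1=19/10−1/5·-46/7=45/14
M: M0=0, M1=45/14, M2=-46/7, M3=0
seg 0: a=3, c=M0/2=0, d=(M1−M0)/(6·3)=5/28, b=Δ0−h0·(2M0+M1)/6=-275/84
seg 1: a=-2, c=M1/2=45/28, d=(M2−M1)/(6·2)=-137/168, b=Δ1−h1·(2M1+M2)/6=65/42
seg 2: a=1, c=M2/2=-23/7, d=(M3−M2)/(6·1)=23/21, b=Δ2−h2·(2M2+M3)/6=-38/21
t_q=23/4 → seg 2, τ=3/4; S=1+-38/21·τ+-23/7·τ²+23/21·τ³=-781/448

  seg 0: a=3 b=-275/84 c=0 d=5/28
  seg 1: a=-2 b=65/42 c=45/28 d=-137/168
  seg 2: a=1 b=-38/21 c=-23/7 d=23/21
S(23/4) = -781/448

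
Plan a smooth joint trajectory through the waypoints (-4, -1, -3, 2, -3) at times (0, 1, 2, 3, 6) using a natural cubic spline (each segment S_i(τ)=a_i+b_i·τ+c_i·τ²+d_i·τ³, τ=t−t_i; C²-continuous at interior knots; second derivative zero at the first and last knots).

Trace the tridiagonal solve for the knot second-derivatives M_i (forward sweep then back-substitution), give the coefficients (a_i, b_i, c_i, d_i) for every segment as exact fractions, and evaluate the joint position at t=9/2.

Δ: Δ0=3, Δ1=-2, Δ2=5, Δ3=-5/3
row 1: diag=4, rhs=-30; c'=1/4, d'=-15/2
row 2: denom=4−1·1/4=15/4; d'=(42−1·-15/2)/(15/4)=66/5
row 3: denom=8−1·4/15=116/15; d'=(-40−1·66/5)/(116/15)=-399/58
back: M3=-399/58
back: M2=66/5−4/15·-399/58=436/29
back: M1=-15/2−1/4·436/29=-653/58
M: M0=0, M1=-653/58, M2=436/29, M3=-399/58, M4=0
seg 0: a=-4, c=M0/2=0, d=(M1−M0)/(6·1)=-653/348, b=Δ0−h0·(2M0+M1)/6=1697/348
seg 1: a=-1, c=M1/2=-653/116, d=(M2−M1)/(6·1)=1525/348, b=Δ1−h1·(2M1+M2)/6=-131/174
seg 2: a=-3, c=M2/2=218/29, d=(M3−M2)/(6·1)=-1271/348, b=Δ2−h2·(2M2+M3)/6=395/348
seg 3: a=2, c=M3/2=-399/116, d=(M4−M3)/(6·3)=133/348, b=Δ3−h3·(2M3+M4)/6=907/174
t_q=9/2 → seg 3, τ=3/2; S=2+907/174·τ+-399/116·τ²+133/348·τ³=3127/928

  seg 0: a=-4 b=1697/348 c=0 d=-653/348
  seg 1: a=-1 b=-131/174 c=-653/116 d=1525/348
  seg 2: a=-3 b=395/348 c=218/29 d=-1271/348
  seg 3: a=2 b=907/174 c=-399/116 d=133/348
S(9/2) = 3127/928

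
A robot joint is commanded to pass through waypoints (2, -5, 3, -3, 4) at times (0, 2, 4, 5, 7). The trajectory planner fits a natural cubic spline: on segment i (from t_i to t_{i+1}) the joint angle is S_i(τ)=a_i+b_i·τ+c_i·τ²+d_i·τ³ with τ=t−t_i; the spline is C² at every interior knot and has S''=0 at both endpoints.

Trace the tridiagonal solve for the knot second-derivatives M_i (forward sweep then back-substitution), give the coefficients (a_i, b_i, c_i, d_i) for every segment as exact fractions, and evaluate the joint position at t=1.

Δ: Δ0=-7/2, Δ1=4, Δ2=-6, Δ3=7/2
row 1: diag=8, rhs=45; c'=1/4, d'=45/8
row 2: denom=6−2·1/4=11/2; d'=(-60−2·45/8)/(11/2)=-285/22
row 3: denom=6−1·2/11=64/11; d'=(57−1·-285/22)/(64/11)=1539/128
back: M3=1539/128
back: M2=-285/22−2/11·1539/128=-969/64
back: M1=45/8−1/4·-969/64=2409/256
M: M0=0, M1=2409/256, M2=-969/64, M3=1539/128, M4=0
seg 0: a=2, c=M0/2=0, d=(M1−M0)/(6·2)=803/1024, b=Δ0−h0·(2M0+M1)/6=-1699/256
seg 1: a=-5, c=M1/2=2409/512, d=(M2−M1)/(6·2)=-2095/1024, b=Δ1−h1·(2M1+M2)/6=355/128
seg 2: a=3, c=M2/2=-969/128, d=(M3−M2)/(6·1)=1159/256, b=Δ2−h2·(2M2+M3)/6=-757/256
seg 3: a=-3, c=M3/2=1539/256, d=(M4−M3)/(6·2)=-513/512, b=Δ3−h3·(2M3+M4)/6=-289/64
t_q=1 → seg 0, τ=1; S=2+-1699/256·τ+0·τ²+803/1024·τ³=-3945/1024

  seg 0: a=2 b=-1699/256 c=0 d=803/1024
  seg 1: a=-5 b=355/128 c=2409/512 d=-2095/1024
  seg 2: a=3 b=-757/256 c=-969/128 d=1159/256
  seg 3: a=-3 b=-289/64 c=1539/256 d=-513/512
S(1) = -3945/1024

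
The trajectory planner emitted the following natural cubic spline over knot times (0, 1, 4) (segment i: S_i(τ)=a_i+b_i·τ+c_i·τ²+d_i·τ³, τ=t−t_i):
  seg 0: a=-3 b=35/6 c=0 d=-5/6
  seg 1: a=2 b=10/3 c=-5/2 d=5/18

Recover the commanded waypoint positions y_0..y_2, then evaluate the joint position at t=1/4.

y_0=-3 y_1=2 y_2=-3
S(1/4) = -199/128

y_0 = S_0(0) = a_0 = -3
y_1 = S_1(0) = a_1 = 2
y_2 = S_1(3) = -3
t_q=1/4 is in segment 0 (τ=1/4); S_0(τ)=-199/128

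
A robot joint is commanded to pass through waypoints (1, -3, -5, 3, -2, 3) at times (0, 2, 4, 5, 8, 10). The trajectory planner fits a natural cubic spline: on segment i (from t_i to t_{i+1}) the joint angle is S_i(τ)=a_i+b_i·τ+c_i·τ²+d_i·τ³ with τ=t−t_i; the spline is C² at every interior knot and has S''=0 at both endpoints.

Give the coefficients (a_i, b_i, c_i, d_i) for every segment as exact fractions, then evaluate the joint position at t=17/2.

  seg 0: a=1 b=-5891/4566 c=0 d=-3241/18264
  seg 1: a=-3 b=-7807/2283 c=-3241/3044 d=20771/18264
  seg 2: a=-5 b=27253/4566 c=8765/1522 d=-8510/2283
  seg 3: a=3 b=28783/4566 c=-8255/1522 d=6317/6849
  seg 4: a=-2 b=-6101/4566 c=4379/1522 d=-4379/9132
S(17/2) = -48917/24352

Δ: Δ0=-2, Δ1=-1, Δ2=8, Δ3=-5/3, Δ4=5/2
row 1: diag=8, rhs=6; c'=1/4, d'=3/4
row 2: denom=6−2·1/4=11/2; d'=(54−2·3/4)/(11/2)=105/11
row 3: denom=8−1·2/11=86/11; d'=(-58−1·105/11)/(86/11)=-743/86
row 4: denom=10−3·33/86=761/86; d'=(25−3·-743/86)/(761/86)=4379/761
back: M4=4379/761
back: M3=-743/86−33/86·4379/761=-8255/761
back: M2=105/11−2/11·-8255/761=8765/761
back: M1=3/4−1/4·8765/761=-3241/1522
M: M0=0, M1=-3241/1522, M2=8765/761, M3=-8255/761, M4=4379/761, M5=0
seg 0: a=1, c=M0/2=0, d=(M1−M0)/(6·2)=-3241/18264, b=Δ0−h0·(2M0+M1)/6=-5891/4566
seg 1: a=-3, c=M1/2=-3241/3044, d=(M2−M1)/(6·2)=20771/18264, b=Δ1−h1·(2M1+M2)/6=-7807/2283
seg 2: a=-5, c=M2/2=8765/1522, d=(M3−M2)/(6·1)=-8510/2283, b=Δ2−h2·(2M2+M3)/6=27253/4566
seg 3: a=3, c=M3/2=-8255/1522, d=(M4−M3)/(6·3)=6317/6849, b=Δ3−h3·(2M3+M4)/6=28783/4566
seg 4: a=-2, c=M4/2=4379/1522, d=(M5−M4)/(6·2)=-4379/9132, b=Δ4−h4·(2M4+M5)/6=-6101/4566
t_q=17/2 → seg 4, τ=1/2; S=-2+-6101/4566·τ+4379/1522·τ²+-4379/9132·τ³=-48917/24352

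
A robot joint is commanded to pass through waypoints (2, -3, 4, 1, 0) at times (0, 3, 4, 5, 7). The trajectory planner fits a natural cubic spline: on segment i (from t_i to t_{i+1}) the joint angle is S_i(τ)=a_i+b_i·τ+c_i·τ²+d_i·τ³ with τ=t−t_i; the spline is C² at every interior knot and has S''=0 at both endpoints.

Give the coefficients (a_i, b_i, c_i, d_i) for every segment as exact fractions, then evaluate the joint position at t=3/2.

  seg 0: a=2 b=-6493/1068 c=0 d=1571/3204
  seg 1: a=-3 b=3823/534 c=1571/356 d=-4883/1068
  seg 2: a=4 b=2423/1068 c=-828/89 d=4309/1068
  seg 3: a=1 b=-2261/534 c=997/356 d=-997/2136
S(3/2) = -15563/2848

Δ: Δ0=-5/3, Δ1=7, Δ2=-3, Δ3=-1/2
row 1: diag=8, rhs=52; c'=1/8, d'=13/2
row 2: denom=4−1·1/8=31/8; d'=(-60−1·13/2)/(31/8)=-532/31
row 3: denom=6−1·8/31=178/31; d'=(15−1·-532/31)/(178/31)=997/178
back: M3=997/178
back: M2=-532/31−8/31·997/178=-1656/89
back: M1=13/2−1/8·-1656/89=1571/178
M: M0=0, M1=1571/178, M2=-1656/89, M3=997/178, M4=0
seg 0: a=2, c=M0/2=0, d=(M1−M0)/(6·3)=1571/3204, b=Δ0−h0·(2M0+M1)/6=-6493/1068
seg 1: a=-3, c=M1/2=1571/356, d=(M2−M1)/(6·1)=-4883/1068, b=Δ1−h1·(2M1+M2)/6=3823/534
seg 2: a=4, c=M2/2=-828/89, d=(M3−M2)/(6·1)=4309/1068, b=Δ2−h2·(2M2+M3)/6=2423/1068
seg 3: a=1, c=M3/2=997/356, d=(M4−M3)/(6·2)=-997/2136, b=Δ3−h3·(2M3+M4)/6=-2261/534
t_q=3/2 → seg 0, τ=3/2; S=2+-6493/1068·τ+0·τ²+1571/3204·τ³=-15563/2848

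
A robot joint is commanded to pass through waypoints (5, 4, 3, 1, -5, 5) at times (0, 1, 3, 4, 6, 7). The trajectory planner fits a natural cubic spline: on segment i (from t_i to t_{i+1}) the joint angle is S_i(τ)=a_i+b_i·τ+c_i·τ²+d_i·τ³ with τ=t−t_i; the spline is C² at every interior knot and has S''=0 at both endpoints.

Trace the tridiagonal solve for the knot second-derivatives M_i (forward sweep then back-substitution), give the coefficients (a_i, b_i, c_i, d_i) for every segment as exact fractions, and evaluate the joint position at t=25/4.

Δ: Δ0=-1, Δ1=-1/2, Δ2=-2, Δ3=-3, Δ4=10
row 1: diag=6, rhs=3; c'=1/3, d'=1/2
row 2: denom=6−2·1/3=16/3; d'=(-9−2·1/2)/(16/3)=-15/8
row 3: denom=6−1·3/16=93/16; d'=(-6−1·-15/8)/(93/16)=-22/31
row 4: denom=6−2·32/93=494/93; d'=(78−2·-22/31)/(494/93)=3693/247
back: M4=3693/247
back: M3=-22/31−32/93·3693/247=-1446/247
back: M2=-15/8−3/16·-1446/247=-192/247
back: M1=1/2−1/3·-192/247=375/494
M: M0=0, M1=375/494, M2=-192/247, M3=-1446/247, M4=3693/247, M5=0
seg 0: a=5, c=M0/2=0, d=(M1−M0)/(6·1)=125/988, b=Δ0−h0·(2M0+M1)/6=-1113/988
seg 1: a=4, c=M1/2=375/988, d=(M2−M1)/(6·2)=-253/1976, b=Δ1−h1·(2M1+M2)/6=-369/494
seg 2: a=3, c=M2/2=-96/247, d=(M3−M2)/(6·1)=-11/13, b=Δ2−h2·(2M2+M3)/6=-189/247
seg 3: a=1, c=M3/2=-723/247, d=(M4−M3)/(6·2)=1713/988, b=Δ3−h3·(2M3+M4)/6=-1008/247
seg 4: a=-5, c=M4/2=3693/494, d=(M5−M4)/(6·1)=-1231/494, b=Δ4−h4·(2M4+M5)/6=1239/247
t_q=25/4 → seg 4, τ=1/4; S=-5+1239/247·τ+3693/494·τ²+-1231/494·τ³=-104891/31616

  seg 0: a=5 b=-1113/988 c=0 d=125/988
  seg 1: a=4 b=-369/494 c=375/988 d=-253/1976
  seg 2: a=3 b=-189/247 c=-96/247 d=-11/13
  seg 3: a=1 b=-1008/247 c=-723/247 d=1713/988
  seg 4: a=-5 b=1239/247 c=3693/494 d=-1231/494
S(25/4) = -104891/31616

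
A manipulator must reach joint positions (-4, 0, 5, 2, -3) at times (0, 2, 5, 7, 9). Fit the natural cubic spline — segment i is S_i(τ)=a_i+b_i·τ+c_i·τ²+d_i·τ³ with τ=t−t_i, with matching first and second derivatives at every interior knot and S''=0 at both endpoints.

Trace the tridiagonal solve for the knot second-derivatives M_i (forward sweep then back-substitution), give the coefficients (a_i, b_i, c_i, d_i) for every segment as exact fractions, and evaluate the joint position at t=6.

Δ: Δ0=2, Δ1=5/3, Δ2=-3/2, Δ3=-5/2
row 1: diag=10, rhs=-2; c'=3/10, d'=-1/5
row 2: denom=10−3·3/10=91/10; d'=(-19−3·-1/5)/(91/10)=-184/91
row 3: denom=8−2·20/91=688/91; d'=(-6−2·-184/91)/(688/91)=-89/344
back: M3=-89/344
back: M2=-184/91−20/91·-89/344=-169/86
back: M1=-1/5−3/10·-169/86=67/172
M: M0=0, M1=67/172, M2=-169/86, M3=-89/344, M4=0
seg 0: a=-4, c=M0/2=0, d=(M1−M0)/(6·2)=67/2064, b=Δ0−h0·(2M0+M1)/6=965/516
seg 1: a=0, c=M1/2=67/344, d=(M2−M1)/(6·3)=-45/344, b=Δ1−h1·(2M1+M2)/6=583/258
seg 2: a=5, c=M2/2=-169/172, d=(M3−M2)/(6·2)=587/4128, b=Δ2−h2·(2M2+M3)/6=-107/1032
seg 3: a=2, c=M3/2=-89/688, d=(M4−M3)/(6·2)=89/4128, b=Δ3−h3·(2M3+M4)/6=-1201/516
t_q=6 → seg 2, τ=1; S=5+-107/1032·τ+-169/172·τ²+587/4128·τ³=5581/1376

  seg 0: a=-4 b=965/516 c=0 d=67/2064
  seg 1: a=0 b=583/258 c=67/344 d=-45/344
  seg 2: a=5 b=-107/1032 c=-169/172 d=587/4128
  seg 3: a=2 b=-1201/516 c=-89/688 d=89/4128
S(6) = 5581/1376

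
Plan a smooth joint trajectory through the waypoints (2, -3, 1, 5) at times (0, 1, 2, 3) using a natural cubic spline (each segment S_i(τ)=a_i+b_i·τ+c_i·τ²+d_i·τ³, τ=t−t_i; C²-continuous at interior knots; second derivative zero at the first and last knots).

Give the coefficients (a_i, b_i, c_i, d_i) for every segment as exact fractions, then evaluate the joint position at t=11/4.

  seg 0: a=2 b=-37/5 c=0 d=12/5
  seg 1: a=-3 b=-1/5 c=36/5 d=-3
  seg 2: a=1 b=26/5 c=-9/5 d=3/5
S(11/4) = 265/64

Δ: Δ0=-5, Δ1=4, Δ2=4
row 1: diag=4, rhs=54; c'=1/4, d'=27/2
row 2: denom=4−1·1/4=15/4; d'=(0−1·27/2)/(15/4)=-18/5
back: M2=-18/5
back: M1=27/2−1/4·-18/5=72/5
M: M0=0, M1=72/5, M2=-18/5, M3=0
seg 0: a=2, c=M0/2=0, d=(M1−M0)/(6·1)=12/5, b=Δ0−h0·(2M0+M1)/6=-37/5
seg 1: a=-3, c=M1/2=36/5, d=(M2−M1)/(6·1)=-3, b=Δ1−h1·(2M1+M2)/6=-1/5
seg 2: a=1, c=M2/2=-9/5, d=(M3−M2)/(6·1)=3/5, b=Δ2−h2·(2M2+M3)/6=26/5
t_q=11/4 → seg 2, τ=3/4; S=1+26/5·τ+-9/5·τ²+3/5·τ³=265/64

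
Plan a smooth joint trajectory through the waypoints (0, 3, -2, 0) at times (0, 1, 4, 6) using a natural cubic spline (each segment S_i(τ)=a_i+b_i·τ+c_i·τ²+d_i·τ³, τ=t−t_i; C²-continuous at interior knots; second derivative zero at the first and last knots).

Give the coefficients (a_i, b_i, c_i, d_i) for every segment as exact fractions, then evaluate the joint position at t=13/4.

  seg 0: a=0 b=803/213 c=0 d=-164/213
  seg 1: a=3 b=311/213 c=-164/71 d=30/71
  seg 2: a=-2 b=-211/213 c=106/71 d=-53/213
S(13/4) = -1353/2272

Δ: Δ0=3, Δ1=-5/3, Δ2=1
row 1: diag=8, rhs=-28; c'=3/8, d'=-7/2
row 2: denom=10−3·3/8=71/8; d'=(16−3·-7/2)/(71/8)=212/71
back: M2=212/71
back: M1=-7/2−3/8·212/71=-328/71
M: M0=0, M1=-328/71, M2=212/71, M3=0
seg 0: a=0, c=M0/2=0, d=(M1−M0)/(6·1)=-164/213, b=Δ0−h0·(2M0+M1)/6=803/213
seg 1: a=3, c=M1/2=-164/71, d=(M2−M1)/(6·3)=30/71, b=Δ1−h1·(2M1+M2)/6=311/213
seg 2: a=-2, c=M2/2=106/71, d=(M3−M2)/(6·2)=-53/213, b=Δ2−h2·(2M2+M3)/6=-211/213
t_q=13/4 → seg 1, τ=9/4; S=3+311/213·τ+-164/71·τ²+30/71·τ³=-1353/2272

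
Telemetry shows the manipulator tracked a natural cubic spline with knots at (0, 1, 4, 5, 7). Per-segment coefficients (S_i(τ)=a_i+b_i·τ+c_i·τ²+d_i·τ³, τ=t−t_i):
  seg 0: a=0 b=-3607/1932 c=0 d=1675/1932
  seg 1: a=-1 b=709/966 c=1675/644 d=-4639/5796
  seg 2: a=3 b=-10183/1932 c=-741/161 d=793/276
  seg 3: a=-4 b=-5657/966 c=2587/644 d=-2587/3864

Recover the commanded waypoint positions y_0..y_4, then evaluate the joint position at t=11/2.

y_0=0 y_1=-1 y_2=3 y_3=-4 y_4=-5
S(11/2) = -8843/1472

y_0 = S_0(0) = a_0 = 0
y_1 = S_1(0) = a_1 = -1
y_2 = S_2(0) = a_2 = 3
y_3 = S_3(0) = a_3 = -4
y_4 = S_3(2) = -5
t_q=11/2 is in segment 3 (τ=1/2); S_3(τ)=-8843/1472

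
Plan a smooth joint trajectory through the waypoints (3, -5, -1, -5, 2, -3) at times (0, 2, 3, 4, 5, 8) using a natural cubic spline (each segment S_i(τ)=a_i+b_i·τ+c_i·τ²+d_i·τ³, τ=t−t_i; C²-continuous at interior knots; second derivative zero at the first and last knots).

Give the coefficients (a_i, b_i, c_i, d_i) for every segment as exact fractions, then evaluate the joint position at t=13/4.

  seg 0: a=3 b=-15616/1995 c=0 d=1909/1995
  seg 1: a=-5 b=7292/1995 c=3818/665 d=-1538/285
  seg 2: a=-1 b=-2098/1995 c=-6948/665 d=14962/1995
  seg 3: a=-5 b=220/399 c=8014/665 d=-11177/1995
  seg 4: a=2 b=15653/1995 c=-3163/665 d=3163/5985
S(13/4) = -38277/21280

Δ: Δ0=-4, Δ1=4, Δ2=-4, Δ3=7, Δ4=-5/3
row 1: diag=6, rhs=48; c'=1/6, d'=8
row 2: denom=4−1·1/6=23/6; d'=(-48−1·8)/(23/6)=-336/23
row 3: denom=4−1·6/23=86/23; d'=(66−1·-336/23)/(86/23)=927/43
row 4: denom=8−1·23/86=665/86; d'=(-52−1·927/43)/(665/86)=-6326/665
back: M4=-6326/665
back: M3=927/43−23/86·-6326/665=16028/665
back: M2=-336/23−6/23·16028/665=-13896/665
back: M1=8−1/6·-13896/665=7636/665
M: M0=0, M1=7636/665, M2=-13896/665, M3=16028/665, M4=-6326/665, M5=0
seg 0: a=3, c=M0/2=0, d=(M1−M0)/(6·2)=1909/1995, b=Δ0−h0·(2M0+M1)/6=-15616/1995
seg 1: a=-5, c=M1/2=3818/665, d=(M2−M1)/(6·1)=-1538/285, b=Δ1−h1·(2M1+M2)/6=7292/1995
seg 2: a=-1, c=M2/2=-6948/665, d=(M3−M2)/(6·1)=14962/1995, b=Δ2−h2·(2M2+M3)/6=-2098/1995
seg 3: a=-5, c=M3/2=8014/665, d=(M4−M3)/(6·1)=-11177/1995, b=Δ3−h3·(2M3+M4)/6=220/399
seg 4: a=2, c=M4/2=-3163/665, d=(M5−M4)/(6·3)=3163/5985, b=Δ4−h4·(2M4+M5)/6=15653/1995
t_q=13/4 → seg 2, τ=1/4; S=-1+-2098/1995·τ+-6948/665·τ²+14962/1995·τ³=-38277/21280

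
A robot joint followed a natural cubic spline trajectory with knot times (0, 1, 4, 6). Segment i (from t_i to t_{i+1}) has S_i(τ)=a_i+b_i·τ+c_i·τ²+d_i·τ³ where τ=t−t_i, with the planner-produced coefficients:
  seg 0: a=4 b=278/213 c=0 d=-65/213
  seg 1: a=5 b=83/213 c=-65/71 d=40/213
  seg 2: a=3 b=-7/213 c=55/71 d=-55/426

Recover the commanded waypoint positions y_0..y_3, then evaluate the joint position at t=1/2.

y_0 = S_0(0) = a_0 = 4
y_1 = S_1(0) = a_1 = 5
y_2 = S_2(0) = a_2 = 3
y_3 = S_2(2) = 5
t_q=1/2 is in segment 0 (τ=1/2); S_0(τ)=2621/568

y_0=4 y_1=5 y_2=3 y_3=5
S(1/2) = 2621/568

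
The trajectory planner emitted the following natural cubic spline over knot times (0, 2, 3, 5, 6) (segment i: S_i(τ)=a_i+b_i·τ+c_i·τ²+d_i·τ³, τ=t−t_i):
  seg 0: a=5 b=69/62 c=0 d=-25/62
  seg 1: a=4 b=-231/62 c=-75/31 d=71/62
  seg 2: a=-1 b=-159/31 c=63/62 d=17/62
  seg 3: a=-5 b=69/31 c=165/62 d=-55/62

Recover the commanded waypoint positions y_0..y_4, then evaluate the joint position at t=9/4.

y_0=5 y_1=4 y_2=-1 y_3=-5 y_4=-1
S(9/4) = 11647/3968

y_0 = S_0(0) = a_0 = 5
y_1 = S_1(0) = a_1 = 4
y_2 = S_2(0) = a_2 = -1
y_3 = S_3(0) = a_3 = -5
y_4 = S_3(1) = -1
t_q=9/4 is in segment 1 (τ=1/4); S_1(τ)=11647/3968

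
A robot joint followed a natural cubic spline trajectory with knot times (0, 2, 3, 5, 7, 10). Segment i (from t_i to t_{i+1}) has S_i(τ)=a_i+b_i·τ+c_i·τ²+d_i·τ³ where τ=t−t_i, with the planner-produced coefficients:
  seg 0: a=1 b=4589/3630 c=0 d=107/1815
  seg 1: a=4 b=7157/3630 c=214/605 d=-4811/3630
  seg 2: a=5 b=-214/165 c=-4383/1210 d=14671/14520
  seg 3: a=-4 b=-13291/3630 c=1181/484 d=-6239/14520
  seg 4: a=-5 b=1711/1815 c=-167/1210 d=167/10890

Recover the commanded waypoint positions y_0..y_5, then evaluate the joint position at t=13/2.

y_0=1 y_1=4 y_2=5 y_3=-4 y_4=-5 y_5=-3
S(13/2) = -211107/38720

y_0 = S_0(0) = a_0 = 1
y_1 = S_1(0) = a_1 = 4
y_2 = S_2(0) = a_2 = 5
y_3 = S_3(0) = a_3 = -4
y_4 = S_4(0) = a_4 = -5
y_5 = S_4(3) = -3
t_q=13/2 is in segment 3 (τ=3/2); S_3(τ)=-211107/38720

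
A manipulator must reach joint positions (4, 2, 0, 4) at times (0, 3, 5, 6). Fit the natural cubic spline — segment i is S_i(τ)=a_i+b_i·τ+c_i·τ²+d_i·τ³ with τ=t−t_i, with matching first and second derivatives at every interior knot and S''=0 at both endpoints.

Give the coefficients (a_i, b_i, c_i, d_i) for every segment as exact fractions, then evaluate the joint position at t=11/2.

Δ: Δ0=-2/3, Δ1=-1, Δ2=4
row 1: diag=10, rhs=-2; c'=1/5, d'=-1/5
row 2: denom=6−2·1/5=28/5; d'=(30−2·-1/5)/(28/5)=38/7
back: M2=38/7
back: M1=-1/5−1/5·38/7=-9/7
M: M0=0, M1=-9/7, M2=38/7, M3=0
seg 0: a=4, c=M0/2=0, d=(M1−M0)/(6·3)=-1/14, b=Δ0−h0·(2M0+M1)/6=-1/42
seg 1: a=2, c=M1/2=-9/14, d=(M2−M1)/(6·2)=47/84, b=Δ1−h1·(2M1+M2)/6=-41/21
seg 2: a=0, c=M2/2=19/7, d=(M3−M2)/(6·1)=-19/21, b=Δ2−h2·(2M2+M3)/6=46/21
t_q=11/2 → seg 2, τ=1/2; S=0+46/21·τ+19/7·τ²+-19/21·τ³=93/56

  seg 0: a=4 b=-1/42 c=0 d=-1/14
  seg 1: a=2 b=-41/21 c=-9/14 d=47/84
  seg 2: a=0 b=46/21 c=19/7 d=-19/21
S(11/2) = 93/56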